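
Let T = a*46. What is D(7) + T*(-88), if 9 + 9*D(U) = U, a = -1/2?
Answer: 18214/9 ≈ 2023.8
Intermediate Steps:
a = -½ (a = -1*½ = -½ ≈ -0.50000)
D(U) = -1 + U/9
T = -23 (T = -½*46 = -23)
D(7) + T*(-88) = (-1 + (⅑)*7) - 23*(-88) = (-1 + 7/9) + 2024 = -2/9 + 2024 = 18214/9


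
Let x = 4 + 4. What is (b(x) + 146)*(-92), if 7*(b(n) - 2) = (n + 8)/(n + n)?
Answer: -95404/7 ≈ -13629.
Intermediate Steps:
x = 8
b(n) = 2 + (8 + n)/(14*n) (b(n) = 2 + ((n + 8)/(n + n))/7 = 2 + ((8 + n)/((2*n)))/7 = 2 + ((8 + n)*(1/(2*n)))/7 = 2 + ((8 + n)/(2*n))/7 = 2 + (8 + n)/(14*n))
(b(x) + 146)*(-92) = ((1/14)*(8 + 29*8)/8 + 146)*(-92) = ((1/14)*(⅛)*(8 + 232) + 146)*(-92) = ((1/14)*(⅛)*240 + 146)*(-92) = (15/7 + 146)*(-92) = (1037/7)*(-92) = -95404/7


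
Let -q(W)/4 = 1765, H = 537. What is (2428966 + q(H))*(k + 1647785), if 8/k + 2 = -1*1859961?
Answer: 7422703844577230982/1859963 ≈ 3.9908e+12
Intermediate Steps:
k = -8/1859963 (k = 8/(-2 - 1*1859961) = 8/(-2 - 1859961) = 8/(-1859963) = 8*(-1/1859963) = -8/1859963 ≈ -4.3012e-6)
q(W) = -7060 (q(W) = -4*1765 = -7060)
(2428966 + q(H))*(k + 1647785) = (2428966 - 7060)*(-8/1859963 + 1647785) = 2421906*(3064819131947/1859963) = 7422703844577230982/1859963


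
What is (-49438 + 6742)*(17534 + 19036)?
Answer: -1561392720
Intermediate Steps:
(-49438 + 6742)*(17534 + 19036) = -42696*36570 = -1561392720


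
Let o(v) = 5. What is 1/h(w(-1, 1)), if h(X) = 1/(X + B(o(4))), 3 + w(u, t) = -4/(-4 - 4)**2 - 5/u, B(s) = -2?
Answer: -1/16 ≈ -0.062500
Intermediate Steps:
w(u, t) = -49/16 - 5/u (w(u, t) = -3 + (-4/(-4 - 4)**2 - 5/u) = -3 + (-4/((-8)**2) - 5/u) = -3 + (-4/64 - 5/u) = -3 + (-4*1/64 - 5/u) = -3 + (-1/16 - 5/u) = -49/16 - 5/u)
h(X) = 1/(-2 + X) (h(X) = 1/(X - 2) = 1/(-2 + X))
1/h(w(-1, 1)) = 1/(1/(-2 + (-49/16 - 5/(-1)))) = 1/(1/(-2 + (-49/16 - 5*(-1)))) = 1/(1/(-2 + (-49/16 + 5))) = 1/(1/(-2 + 31/16)) = 1/(1/(-1/16)) = 1/(-16) = -1/16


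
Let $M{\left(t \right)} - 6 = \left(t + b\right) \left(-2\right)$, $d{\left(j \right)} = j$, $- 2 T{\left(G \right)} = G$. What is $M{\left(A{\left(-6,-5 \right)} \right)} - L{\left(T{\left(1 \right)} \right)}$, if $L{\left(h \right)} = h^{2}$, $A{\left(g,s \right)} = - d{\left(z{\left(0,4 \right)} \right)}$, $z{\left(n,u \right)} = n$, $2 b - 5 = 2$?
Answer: $- \frac{5}{4} \approx -1.25$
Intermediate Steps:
$b = \frac{7}{2}$ ($b = \frac{5}{2} + \frac{1}{2} \cdot 2 = \frac{5}{2} + 1 = \frac{7}{2} \approx 3.5$)
$T{\left(G \right)} = - \frac{G}{2}$
$A{\left(g,s \right)} = 0$ ($A{\left(g,s \right)} = \left(-1\right) 0 = 0$)
$M{\left(t \right)} = -1 - 2 t$ ($M{\left(t \right)} = 6 + \left(t + \frac{7}{2}\right) \left(-2\right) = 6 + \left(\frac{7}{2} + t\right) \left(-2\right) = 6 - \left(7 + 2 t\right) = -1 - 2 t$)
$M{\left(A{\left(-6,-5 \right)} \right)} - L{\left(T{\left(1 \right)} \right)} = \left(-1 - 0\right) - \left(\left(- \frac{1}{2}\right) 1\right)^{2} = \left(-1 + 0\right) - \left(- \frac{1}{2}\right)^{2} = -1 - \frac{1}{4} = - \frac{5}{4}$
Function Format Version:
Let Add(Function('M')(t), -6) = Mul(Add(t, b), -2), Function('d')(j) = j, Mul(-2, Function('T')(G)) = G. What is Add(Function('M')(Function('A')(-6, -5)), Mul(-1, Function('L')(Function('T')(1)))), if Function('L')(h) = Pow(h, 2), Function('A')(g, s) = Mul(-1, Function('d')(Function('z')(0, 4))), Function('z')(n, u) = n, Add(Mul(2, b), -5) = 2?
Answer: Rational(-5, 4) ≈ -1.2500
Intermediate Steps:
b = Rational(7, 2) (b = Add(Rational(5, 2), Mul(Rational(1, 2), 2)) = Add(Rational(5, 2), 1) = Rational(7, 2) ≈ 3.5000)
Function('T')(G) = Mul(Rational(-1, 2), G)
Function('A')(g, s) = 0 (Function('A')(g, s) = Mul(-1, 0) = 0)
Function('M')(t) = Add(-1, Mul(-2, t)) (Function('M')(t) = Add(6, Mul(Add(t, Rational(7, 2)), -2)) = Add(6, Mul(Add(Rational(7, 2), t), -2)) = Add(6, Add(-7, Mul(-2, t))) = Add(-1, Mul(-2, t)))
Add(Function('M')(Function('A')(-6, -5)), Mul(-1, Function('L')(Function('T')(1)))) = Add(Add(-1, Mul(-2, 0)), Mul(-1, Pow(Mul(Rational(-1, 2), 1), 2))) = Add(Add(-1, 0), Mul(-1, Pow(Rational(-1, 2), 2))) = Add(-1, Mul(-1, Rational(1, 4))) = Add(-1, Rational(-1, 4)) = Rational(-5, 4)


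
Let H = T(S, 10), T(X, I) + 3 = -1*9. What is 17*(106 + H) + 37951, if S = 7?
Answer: 39549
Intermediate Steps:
T(X, I) = -12 (T(X, I) = -3 - 1*9 = -3 - 9 = -12)
H = -12
17*(106 + H) + 37951 = 17*(106 - 12) + 37951 = 17*94 + 37951 = 1598 + 37951 = 39549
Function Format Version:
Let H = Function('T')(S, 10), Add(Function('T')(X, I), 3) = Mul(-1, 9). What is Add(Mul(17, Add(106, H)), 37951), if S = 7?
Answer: 39549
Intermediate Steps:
Function('T')(X, I) = -12 (Function('T')(X, I) = Add(-3, Mul(-1, 9)) = Add(-3, -9) = -12)
H = -12
Add(Mul(17, Add(106, H)), 37951) = Add(Mul(17, Add(106, -12)), 37951) = Add(Mul(17, 94), 37951) = Add(1598, 37951) = 39549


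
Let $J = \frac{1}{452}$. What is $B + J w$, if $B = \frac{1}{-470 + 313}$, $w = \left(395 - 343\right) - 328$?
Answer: $- \frac{10946}{17741} \approx -0.61699$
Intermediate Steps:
$w = -276$ ($w = 52 - 328 = -276$)
$J = \frac{1}{452} \approx 0.0022124$
$B = - \frac{1}{157}$ ($B = \frac{1}{-157} = - \frac{1}{157} \approx -0.0063694$)
$B + J w = - \frac{1}{157} + \frac{1}{452} \left(-276\right) = - \frac{1}{157} - \frac{69}{113} = - \frac{10946}{17741}$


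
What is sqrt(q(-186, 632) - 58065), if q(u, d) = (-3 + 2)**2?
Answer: 4*I*sqrt(3629) ≈ 240.96*I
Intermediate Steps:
q(u, d) = 1 (q(u, d) = (-1)**2 = 1)
sqrt(q(-186, 632) - 58065) = sqrt(1 - 58065) = sqrt(-58064) = 4*I*sqrt(3629)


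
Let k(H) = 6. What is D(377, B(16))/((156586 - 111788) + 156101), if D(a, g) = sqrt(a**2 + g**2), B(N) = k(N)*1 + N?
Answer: sqrt(142613)/200899 ≈ 0.0018798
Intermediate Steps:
B(N) = 6 + N (B(N) = 6*1 + N = 6 + N)
D(377, B(16))/((156586 - 111788) + 156101) = sqrt(377**2 + (6 + 16)**2)/((156586 - 111788) + 156101) = sqrt(142129 + 22**2)/(44798 + 156101) = sqrt(142129 + 484)/200899 = sqrt(142613)*(1/200899) = sqrt(142613)/200899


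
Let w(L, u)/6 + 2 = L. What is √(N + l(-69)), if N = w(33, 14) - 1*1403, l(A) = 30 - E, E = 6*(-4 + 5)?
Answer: I*√1193 ≈ 34.54*I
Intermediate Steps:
E = 6 (E = 6*1 = 6)
l(A) = 24 (l(A) = 30 - 1*6 = 30 - 6 = 24)
w(L, u) = -12 + 6*L
N = -1217 (N = (-12 + 6*33) - 1*1403 = (-12 + 198) - 1403 = 186 - 1403 = -1217)
√(N + l(-69)) = √(-1217 + 24) = √(-1193) = I*√1193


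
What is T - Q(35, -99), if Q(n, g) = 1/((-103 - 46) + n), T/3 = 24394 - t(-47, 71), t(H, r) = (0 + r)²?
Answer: 6618727/114 ≈ 58059.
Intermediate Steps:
t(H, r) = r²
T = 58059 (T = 3*(24394 - 1*71²) = 3*(24394 - 1*5041) = 3*(24394 - 5041) = 3*19353 = 58059)
Q(n, g) = 1/(-149 + n)
T - Q(35, -99) = 58059 - 1/(-149 + 35) = 58059 - 1/(-114) = 58059 - 1*(-1/114) = 58059 + 1/114 = 6618727/114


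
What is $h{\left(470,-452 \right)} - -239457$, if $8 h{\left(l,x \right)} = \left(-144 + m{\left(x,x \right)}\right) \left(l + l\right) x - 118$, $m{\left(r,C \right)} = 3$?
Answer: $\frac{30911809}{4} \approx 7.728 \cdot 10^{6}$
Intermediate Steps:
$h{\left(l,x \right)} = - \frac{59}{4} - \frac{141 l x}{4}$ ($h{\left(l,x \right)} = \frac{\left(-144 + 3\right) \left(l + l\right) x - 118}{8} = \frac{- 141 \cdot 2 l x - 118}{8} = \frac{- 282 l x - 118}{8} = \frac{-118 - 282 l x}{8} = - \frac{59}{4} - \frac{141 l x}{4}$)
$h{\left(470,-452 \right)} - -239457 = \left(- \frac{59}{4} - \frac{33135}{2} \left(-452\right)\right) - -239457 = \left(- \frac{59}{4} + 7488510\right) + 239457 = \frac{29953981}{4} + 239457 = \frac{30911809}{4}$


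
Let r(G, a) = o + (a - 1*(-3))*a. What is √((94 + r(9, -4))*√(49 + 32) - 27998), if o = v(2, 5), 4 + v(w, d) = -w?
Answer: I*√27170 ≈ 164.83*I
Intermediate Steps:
v(w, d) = -4 - w
o = -6 (o = -4 - 1*2 = -4 - 2 = -6)
r(G, a) = -6 + a*(3 + a) (r(G, a) = -6 + (a - 1*(-3))*a = -6 + (a + 3)*a = -6 + (3 + a)*a = -6 + a*(3 + a))
√((94 + r(9, -4))*√(49 + 32) - 27998) = √((94 + (-6 + (-4)² + 3*(-4)))*√(49 + 32) - 27998) = √((94 + (-6 + 16 - 12))*√81 - 27998) = √((94 - 2)*9 - 27998) = √(92*9 - 27998) = √(828 - 27998) = √(-27170) = I*√27170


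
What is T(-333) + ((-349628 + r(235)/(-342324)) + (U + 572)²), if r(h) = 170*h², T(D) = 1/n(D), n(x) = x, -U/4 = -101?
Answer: 103197090937/171162 ≈ 6.0292e+5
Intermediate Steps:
U = 404 (U = -4*(-101) = 404)
T(D) = 1/D
T(-333) + ((-349628 + r(235)/(-342324)) + (U + 572)²) = 1/(-333) + ((-349628 + (170*235²)/(-342324)) + (404 + 572)²) = -1/333 + ((-349628 + (170*55225)*(-1/342324)) + 976²) = -1/333 + ((-349628 + 9388250*(-1/342324)) + 952576) = -1/333 + ((-349628 - 4694125/171162) + 952576) = -1/333 + (-59847721861/171162 + 952576) = -1/333 + 103197091451/171162 = 103197090937/171162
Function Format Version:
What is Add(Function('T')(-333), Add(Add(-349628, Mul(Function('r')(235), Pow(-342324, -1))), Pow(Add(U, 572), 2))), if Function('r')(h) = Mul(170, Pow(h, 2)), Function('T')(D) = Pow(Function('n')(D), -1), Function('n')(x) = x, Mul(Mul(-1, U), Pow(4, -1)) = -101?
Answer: Rational(103197090937, 171162) ≈ 6.0292e+5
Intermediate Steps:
U = 404 (U = Mul(-4, -101) = 404)
Function('T')(D) = Pow(D, -1)
Add(Function('T')(-333), Add(Add(-349628, Mul(Function('r')(235), Pow(-342324, -1))), Pow(Add(U, 572), 2))) = Add(Pow(-333, -1), Add(Add(-349628, Mul(Mul(170, Pow(235, 2)), Pow(-342324, -1))), Pow(Add(404, 572), 2))) = Add(Rational(-1, 333), Add(Add(-349628, Mul(Mul(170, 55225), Rational(-1, 342324))), Pow(976, 2))) = Add(Rational(-1, 333), Add(Add(-349628, Mul(9388250, Rational(-1, 342324))), 952576)) = Add(Rational(-1, 333), Add(Add(-349628, Rational(-4694125, 171162)), 952576)) = Add(Rational(-1, 333), Add(Rational(-59847721861, 171162), 952576)) = Add(Rational(-1, 333), Rational(103197091451, 171162)) = Rational(103197090937, 171162)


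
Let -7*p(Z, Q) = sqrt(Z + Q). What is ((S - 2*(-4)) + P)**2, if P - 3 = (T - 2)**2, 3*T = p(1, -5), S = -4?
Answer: 23465185/194481 + 77552*I/9261 ≈ 120.66 + 8.374*I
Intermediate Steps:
p(Z, Q) = -sqrt(Q + Z)/7 (p(Z, Q) = -sqrt(Z + Q)/7 = -sqrt(Q + Z)/7)
T = -2*I/21 (T = (-sqrt(-5 + 1)/7)/3 = (-2*I/7)/3 = -2*I/21 ≈ -0.095238*I)
P = 3 + (-2 - 2*I/21)**2 (P = 3 + (-2*I/21 - 2)**2 = 3 + (-2 - 2*I/21)**2 ≈ 6.9909 + 0.38095*I)
((S - 2*(-4)) + P)**2 = ((-4 - 2*(-4)) + (3083/441 + 8*I/21))**2 = ((-4 + 8) + (3083/441 + 8*I/21))**2 = (4 + (3083/441 + 8*I/21))**2 = (4847/441 + 8*I/21)**2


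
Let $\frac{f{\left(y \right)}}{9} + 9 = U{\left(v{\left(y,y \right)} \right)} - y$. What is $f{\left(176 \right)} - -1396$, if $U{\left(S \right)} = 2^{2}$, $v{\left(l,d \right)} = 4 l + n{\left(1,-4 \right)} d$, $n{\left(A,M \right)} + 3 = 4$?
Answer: $-233$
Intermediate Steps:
$n{\left(A,M \right)} = 1$ ($n{\left(A,M \right)} = -3 + 4 = 1$)
$v{\left(l,d \right)} = d + 4 l$ ($v{\left(l,d \right)} = 4 l + 1 d = 4 l + d = d + 4 l$)
$U{\left(S \right)} = 4$
$f{\left(y \right)} = -45 - 9 y$ ($f{\left(y \right)} = -81 + 9 \left(4 - y\right) = -81 - \left(-36 + 9 y\right) = -45 - 9 y$)
$f{\left(176 \right)} - -1396 = \left(-45 - 1584\right) - -1396 = \left(-45 - 1584\right) + 1396 = -1629 + 1396 = -233$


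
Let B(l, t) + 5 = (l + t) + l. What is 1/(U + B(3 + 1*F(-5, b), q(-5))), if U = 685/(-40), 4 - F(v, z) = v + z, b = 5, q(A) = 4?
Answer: -8/33 ≈ -0.24242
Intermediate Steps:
F(v, z) = 4 - v - z (F(v, z) = 4 - (v + z) = 4 + (-v - z) = 4 - v - z)
B(l, t) = -5 + t + 2*l (B(l, t) = -5 + ((l + t) + l) = -5 + (t + 2*l) = -5 + t + 2*l)
U = -137/8 (U = 685*(-1/40) = -137/8 ≈ -17.125)
1/(U + B(3 + 1*F(-5, b), q(-5))) = 1/(-137/8 + (-5 + 4 + 2*(3 + 1*(4 - 1*(-5) - 1*5)))) = 1/(-137/8 + (-5 + 4 + 2*(3 + 1*(4 + 5 - 5)))) = 1/(-137/8 + (-5 + 4 + 2*(3 + 1*4))) = 1/(-137/8 + (-5 + 4 + 2*(3 + 4))) = 1/(-137/8 + (-5 + 4 + 2*7)) = 1/(-137/8 + (-5 + 4 + 14)) = 1/(-137/8 + 13) = 1/(-33/8) = -8/33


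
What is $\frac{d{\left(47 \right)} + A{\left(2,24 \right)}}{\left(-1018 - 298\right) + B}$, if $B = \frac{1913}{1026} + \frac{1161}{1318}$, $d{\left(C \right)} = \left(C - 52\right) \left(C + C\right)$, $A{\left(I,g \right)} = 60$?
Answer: $\frac{69303735}{221984021} \approx 0.3122$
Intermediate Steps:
$d{\left(C \right)} = 2 C \left(-52 + C\right)$ ($d{\left(C \right)} = \left(-52 + C\right) 2 C = 2 C \left(-52 + C\right)$)
$B = \frac{928130}{338067}$ ($B = 1913 \cdot \frac{1}{1026} + 1161 \cdot \frac{1}{1318} = \frac{1913}{1026} + \frac{1161}{1318} = \frac{928130}{338067} \approx 2.7454$)
$\frac{d{\left(47 \right)} + A{\left(2,24 \right)}}{\left(-1018 - 298\right) + B} = \frac{2 \cdot 47 \left(-52 + 47\right) + 60}{\left(-1018 - 298\right) + \frac{928130}{338067}} = \frac{2 \cdot 47 \left(-5\right) + 60}{-1316 + \frac{928130}{338067}} = \frac{-470 + 60}{- \frac{443968042}{338067}} = \left(-410\right) \left(- \frac{338067}{443968042}\right) = \frac{69303735}{221984021}$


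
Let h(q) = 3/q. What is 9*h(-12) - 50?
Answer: -209/4 ≈ -52.250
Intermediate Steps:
9*h(-12) - 50 = 9*(3/(-12)) - 50 = 9*(3*(-1/12)) - 50 = 9*(-1/4) - 50 = -9/4 - 50 = -209/4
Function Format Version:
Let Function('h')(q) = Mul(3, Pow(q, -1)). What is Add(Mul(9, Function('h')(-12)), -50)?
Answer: Rational(-209, 4) ≈ -52.250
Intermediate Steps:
Add(Mul(9, Function('h')(-12)), -50) = Add(Mul(9, Mul(3, Pow(-12, -1))), -50) = Add(Mul(9, Mul(3, Rational(-1, 12))), -50) = Add(Mul(9, Rational(-1, 4)), -50) = Add(Rational(-9, 4), -50) = Rational(-209, 4)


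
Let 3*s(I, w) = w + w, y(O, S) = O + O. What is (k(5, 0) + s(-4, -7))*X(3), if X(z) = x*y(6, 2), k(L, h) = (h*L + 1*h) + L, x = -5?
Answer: -20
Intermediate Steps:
y(O, S) = 2*O
s(I, w) = 2*w/3 (s(I, w) = (w + w)/3 = (2*w)/3 = 2*w/3)
k(L, h) = L + h + L*h (k(L, h) = (L*h + h) + L = (h + L*h) + L = L + h + L*h)
X(z) = -60 (X(z) = -10*6 = -5*12 = -60)
(k(5, 0) + s(-4, -7))*X(3) = ((5 + 0 + 5*0) + (⅔)*(-7))*(-60) = ((5 + 0 + 0) - 14/3)*(-60) = (5 - 14/3)*(-60) = (⅓)*(-60) = -20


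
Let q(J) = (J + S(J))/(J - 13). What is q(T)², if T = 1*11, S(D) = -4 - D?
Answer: 4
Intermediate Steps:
T = 11
q(J) = -4/(-13 + J) (q(J) = (J + (-4 - J))/(J - 13) = -4/(-13 + J))
q(T)² = (-4/(-13 + 11))² = (-4/(-2))² = (-4*(-½))² = 2² = 4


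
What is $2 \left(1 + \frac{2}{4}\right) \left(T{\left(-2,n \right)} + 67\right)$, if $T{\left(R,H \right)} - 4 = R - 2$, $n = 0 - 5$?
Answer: $201$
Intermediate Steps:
$n = -5$ ($n = 0 - 5 = -5$)
$T{\left(R,H \right)} = 2 + R$ ($T{\left(R,H \right)} = 4 + \left(R - 2\right) = 4 + \left(-2 + R\right) = 2 + R$)
$2 \left(1 + \frac{2}{4}\right) \left(T{\left(-2,n \right)} + 67\right) = 2 \left(1 + \frac{2}{4}\right) \left(\left(2 - 2\right) + 67\right) = 2 \left(1 + 2 \cdot \frac{1}{4}\right) \left(0 + 67\right) = 2 \left(1 + \frac{1}{2}\right) 67 = 2 \cdot \frac{3}{2} \cdot 67 = 3 \cdot 67 = 201$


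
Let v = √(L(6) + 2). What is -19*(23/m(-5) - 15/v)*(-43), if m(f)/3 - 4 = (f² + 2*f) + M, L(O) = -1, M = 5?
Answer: -863569/72 ≈ -11994.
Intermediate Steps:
m(f) = 27 + 3*f² + 6*f (m(f) = 12 + 3*((f² + 2*f) + 5) = 12 + 3*(5 + f² + 2*f) = 12 + (15 + 3*f² + 6*f) = 27 + 3*f² + 6*f)
v = 1 (v = √(-1 + 2) = √1 = 1)
-19*(23/m(-5) - 15/v)*(-43) = -19*(23/(27 + 3*(-5)² + 6*(-5)) - 15/1)*(-43) = -19*(23/(27 + 3*25 - 30) - 15*1)*(-43) = -19*(23/(27 + 75 - 30) - 15)*(-43) = -19*(23/72 - 15)*(-43) = -19*(-1057/72)*(-43) = (20083/72)*(-43) = -863569/72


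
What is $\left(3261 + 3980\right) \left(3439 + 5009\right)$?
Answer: $61171968$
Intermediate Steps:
$\left(3261 + 3980\right) \left(3439 + 5009\right) = 7241 \cdot 8448 = 61171968$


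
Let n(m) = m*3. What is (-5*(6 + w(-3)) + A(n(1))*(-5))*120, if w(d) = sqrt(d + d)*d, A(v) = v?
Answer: -5400 + 1800*I*sqrt(6) ≈ -5400.0 + 4409.1*I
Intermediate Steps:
n(m) = 3*m
w(d) = sqrt(2)*d**(3/2) (w(d) = sqrt(2*d)*d = (sqrt(2)*sqrt(d))*d = sqrt(2)*d**(3/2))
(-5*(6 + w(-3)) + A(n(1))*(-5))*120 = (-5*(6 + sqrt(2)*(-3)**(3/2)) + (3*1)*(-5))*120 = (-5*(6 + sqrt(2)*(-3*I*sqrt(3))) + 3*(-5))*120 = (-5*(6 - 3*I*sqrt(6)) - 15)*120 = ((-30 + 15*I*sqrt(6)) - 15)*120 = (-45 + 15*I*sqrt(6))*120 = -5400 + 1800*I*sqrt(6)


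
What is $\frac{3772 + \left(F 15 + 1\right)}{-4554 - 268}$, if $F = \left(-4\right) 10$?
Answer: $- \frac{3173}{4822} \approx -0.65803$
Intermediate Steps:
$F = -40$
$\frac{3772 + \left(F 15 + 1\right)}{-4554 - 268} = \frac{3772 + \left(\left(-40\right) 15 + 1\right)}{-4554 - 268} = \frac{3772 + \left(-600 + 1\right)}{-4822} = \left(3772 - 599\right) \left(- \frac{1}{4822}\right) = 3173 \left(- \frac{1}{4822}\right) = - \frac{3173}{4822}$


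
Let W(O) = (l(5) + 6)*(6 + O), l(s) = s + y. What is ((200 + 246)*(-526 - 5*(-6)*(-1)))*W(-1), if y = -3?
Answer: -9919040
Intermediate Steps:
l(s) = -3 + s (l(s) = s - 3 = -3 + s)
W(O) = 48 + 8*O (W(O) = ((-3 + 5) + 6)*(6 + O) = (2 + 6)*(6 + O) = 8*(6 + O) = 48 + 8*O)
((200 + 246)*(-526 - 5*(-6)*(-1)))*W(-1) = ((200 + 246)*(-526 - 5*(-6)*(-1)))*(48 + 8*(-1)) = (446*(-526 + 30*(-1)))*(48 - 8) = (446*(-526 - 30))*40 = (446*(-556))*40 = -247976*40 = -9919040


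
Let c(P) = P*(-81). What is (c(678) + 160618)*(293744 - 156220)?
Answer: 14536286800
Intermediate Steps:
c(P) = -81*P
(c(678) + 160618)*(293744 - 156220) = (-81*678 + 160618)*(293744 - 156220) = (-54918 + 160618)*137524 = 105700*137524 = 14536286800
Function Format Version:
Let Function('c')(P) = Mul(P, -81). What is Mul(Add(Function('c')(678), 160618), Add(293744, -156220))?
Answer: 14536286800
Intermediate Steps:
Function('c')(P) = Mul(-81, P)
Mul(Add(Function('c')(678), 160618), Add(293744, -156220)) = Mul(Add(Mul(-81, 678), 160618), Add(293744, -156220)) = Mul(Add(-54918, 160618), 137524) = Mul(105700, 137524) = 14536286800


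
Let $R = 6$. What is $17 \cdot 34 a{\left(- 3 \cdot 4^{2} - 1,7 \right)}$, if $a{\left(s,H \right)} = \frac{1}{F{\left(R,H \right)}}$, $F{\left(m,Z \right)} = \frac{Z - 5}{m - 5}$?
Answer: $289$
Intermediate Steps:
$F{\left(m,Z \right)} = \frac{-5 + Z}{-5 + m}$
$a{\left(s,H \right)} = \frac{1}{-5 + H}$ ($a{\left(s,H \right)} = \frac{1}{\frac{1}{-5 + 6} \left(-5 + H\right)} = \frac{1}{1^{-1} \left(-5 + H\right)} = \frac{1}{1 \left(-5 + H\right)} = \frac{1}{-5 + H}$)
$17 \cdot 34 a{\left(- 3 \cdot 4^{2} - 1,7 \right)} = \frac{17 \cdot 34}{-5 + 7} = \frac{578}{2} = 578 \cdot \frac{1}{2} = 289$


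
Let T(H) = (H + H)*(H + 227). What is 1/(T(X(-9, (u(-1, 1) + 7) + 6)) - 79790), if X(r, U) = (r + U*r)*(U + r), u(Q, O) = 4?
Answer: 1/2691058 ≈ 3.7160e-7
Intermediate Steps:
X(r, U) = (U + r)*(r + U*r)
T(H) = 2*H*(227 + H) (T(H) = (2*H)*(227 + H) = 2*H*(227 + H))
1/(T(X(-9, (u(-1, 1) + 7) + 6)) - 79790) = 1/(2*(-9*(((4 + 7) + 6) - 9 + ((4 + 7) + 6)² + ((4 + 7) + 6)*(-9)))*(227 - 9*(((4 + 7) + 6) - 9 + ((4 + 7) + 6)² + ((4 + 7) + 6)*(-9))) - 79790) = 1/(2*(-9*((11 + 6) - 9 + (11 + 6)² + (11 + 6)*(-9)))*(227 - 9*((11 + 6) - 9 + (11 + 6)² + (11 + 6)*(-9))) - 79790) = 1/(2*(-9*(17 - 9 + 17² + 17*(-9)))*(227 - 9*(17 - 9 + 17² + 17*(-9))) - 79790) = 1/(2*(-9*(17 - 9 + 289 - 153))*(227 - 9*(17 - 9 + 289 - 153)) - 79790) = 1/(2*(-9*144)*(227 - 9*144) - 79790) = 1/(2*(-1296)*(227 - 1296) - 79790) = 1/(2*(-1296)*(-1069) - 79790) = 1/(2770848 - 79790) = 1/2691058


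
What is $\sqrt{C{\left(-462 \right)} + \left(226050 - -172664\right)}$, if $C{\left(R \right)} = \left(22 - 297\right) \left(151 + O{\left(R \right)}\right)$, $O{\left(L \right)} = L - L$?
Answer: $\sqrt{357189} \approx 597.65$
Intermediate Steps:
$O{\left(L \right)} = 0$
$C{\left(R \right)} = -41525$ ($C{\left(R \right)} = \left(22 - 297\right) \left(151 + 0\right) = \left(-275\right) 151 = -41525$)
$\sqrt{C{\left(-462 \right)} + \left(226050 - -172664\right)} = \sqrt{-41525 + \left(226050 - -172664\right)} = \sqrt{-41525 + \left(226050 + 172664\right)} = \sqrt{-41525 + 398714} = \sqrt{357189}$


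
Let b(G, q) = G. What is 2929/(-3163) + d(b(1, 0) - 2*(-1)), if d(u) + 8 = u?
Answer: -18744/3163 ≈ -5.9260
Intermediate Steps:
d(u) = -8 + u
2929/(-3163) + d(b(1, 0) - 2*(-1)) = 2929/(-3163) + (-8 + (1 - 2*(-1))) = 2929*(-1/3163) + (-8 + (1 + 2)) = -2929/3163 + (-8 + 3) = -2929/3163 - 5 = -18744/3163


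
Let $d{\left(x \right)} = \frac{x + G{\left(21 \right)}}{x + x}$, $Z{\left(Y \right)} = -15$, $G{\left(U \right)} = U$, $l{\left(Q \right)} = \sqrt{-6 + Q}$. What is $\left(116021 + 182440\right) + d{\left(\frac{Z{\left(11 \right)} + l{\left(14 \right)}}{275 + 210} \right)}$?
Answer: $\frac{9241394}{31} - \frac{1455 \sqrt{2}}{31} \approx 2.9804 \cdot 10^{5}$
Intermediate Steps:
$d{\left(x \right)} = \frac{21 + x}{2 x}$ ($d{\left(x \right)} = \frac{x + 21}{x + x} = \frac{21 + x}{2 x}$)
$\left(116021 + 182440\right) + d{\left(\frac{Z{\left(11 \right)} + l{\left(14 \right)}}{275 + 210} \right)} = \left(116021 + 182440\right) + \frac{21 + \frac{-15 + \sqrt{-6 + 14}}{275 + 210}}{2 \frac{-15 + \sqrt{-6 + 14}}{275 + 210}} = 298461 + \frac{21 + \frac{-15 + \sqrt{8}}{485}}{2 \frac{-15 + \sqrt{8}}{485}} = 298461 + \frac{21 + \left(-15 + 2 \sqrt{2}\right) \frac{1}{485}}{2 \left(-15 + 2 \sqrt{2}\right) \frac{1}{485}} = 298461 + \frac{21 - \left(\frac{3}{97} - \frac{2 \sqrt{2}}{485}\right)}{2 \left(- \frac{3}{97} + \frac{2 \sqrt{2}}{485}\right)} = 298461 + \frac{\frac{2034}{97} + \frac{2 \sqrt{2}}{485}}{2 \left(- \frac{3}{97} + \frac{2 \sqrt{2}}{485}\right)}$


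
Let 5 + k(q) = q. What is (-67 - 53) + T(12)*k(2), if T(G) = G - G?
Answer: -120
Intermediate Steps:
k(q) = -5 + q
T(G) = 0
(-67 - 53) + T(12)*k(2) = (-67 - 53) + 0*(-5 + 2) = -120 + 0*(-3) = -120 + 0 = -120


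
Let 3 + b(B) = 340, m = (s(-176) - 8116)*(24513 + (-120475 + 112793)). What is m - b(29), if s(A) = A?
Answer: -139562989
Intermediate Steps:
m = -139562652 (m = (-176 - 8116)*(24513 + (-120475 + 112793)) = -8292*(24513 - 7682) = -8292*16831 = -139562652)
b(B) = 337 (b(B) = -3 + 340 = 337)
m - b(29) = -139562652 - 1*337 = -139562652 - 337 = -139562989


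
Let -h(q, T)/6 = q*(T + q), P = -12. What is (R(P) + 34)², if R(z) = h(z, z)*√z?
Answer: -35830652 - 235008*I*√3 ≈ -3.5831e+7 - 4.0705e+5*I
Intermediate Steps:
h(q, T) = -6*q*(T + q)
R(z) = -12*z^(5/2) (R(z) = (-6*z*(z + z))*√z = (-6*z*2*z)*√z = (-12*z²)*√z = -12*z^(5/2))
(R(P) + 34)² = (-3456*I*√3 + 34)² = (34 - 3456*I*√3)²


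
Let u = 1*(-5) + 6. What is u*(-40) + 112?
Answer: 72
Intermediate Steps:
u = 1 (u = -5 + 6 = 1)
u*(-40) + 112 = 1*(-40) + 112 = -40 + 112 = 72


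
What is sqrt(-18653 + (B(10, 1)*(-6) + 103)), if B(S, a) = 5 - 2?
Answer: 2*I*sqrt(4642) ≈ 136.26*I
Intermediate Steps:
B(S, a) = 3
sqrt(-18653 + (B(10, 1)*(-6) + 103)) = sqrt(-18653 + (3*(-6) + 103)) = sqrt(-18653 + (-18 + 103)) = sqrt(-18653 + 85) = sqrt(-18568) = 2*I*sqrt(4642)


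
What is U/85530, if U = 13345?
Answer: 2669/17106 ≈ 0.15603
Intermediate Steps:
U/85530 = 13345/85530 = 13345*(1/85530) = 2669/17106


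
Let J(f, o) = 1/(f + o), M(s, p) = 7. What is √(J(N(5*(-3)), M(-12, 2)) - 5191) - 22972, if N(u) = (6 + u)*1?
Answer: -22972 + I*√20766/2 ≈ -22972.0 + 72.052*I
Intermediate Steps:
N(u) = 6 + u
√(J(N(5*(-3)), M(-12, 2)) - 5191) - 22972 = √(1/((6 + 5*(-3)) + 7) - 5191) - 22972 = √(1/((6 - 15) + 7) - 5191) - 22972 = √(1/(-9 + 7) - 5191) - 22972 = √(1/(-2) - 5191) - 22972 = √(-½ - 5191) - 22972 = √(-10383/2) - 22972 = I*√20766/2 - 22972 = -22972 + I*√20766/2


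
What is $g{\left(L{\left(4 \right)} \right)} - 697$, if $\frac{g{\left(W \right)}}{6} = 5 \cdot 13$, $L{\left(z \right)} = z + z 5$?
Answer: $-307$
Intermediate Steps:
$L{\left(z \right)} = 6 z$ ($L{\left(z \right)} = z + 5 z = 6 z$)
$g{\left(W \right)} = 390$ ($g{\left(W \right)} = 6 \cdot 5 \cdot 13 = 6 \cdot 65 = 390$)
$g{\left(L{\left(4 \right)} \right)} - 697 = 390 - 697 = -307$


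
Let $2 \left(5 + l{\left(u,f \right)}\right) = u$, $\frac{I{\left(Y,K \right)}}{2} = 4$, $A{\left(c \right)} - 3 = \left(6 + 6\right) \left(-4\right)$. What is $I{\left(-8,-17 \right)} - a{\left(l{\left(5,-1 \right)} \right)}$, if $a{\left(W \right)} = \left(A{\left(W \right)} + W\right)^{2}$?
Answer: $- \frac{8993}{4} \approx -2248.3$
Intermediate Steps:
$A{\left(c \right)} = -45$ ($A{\left(c \right)} = 3 + \left(6 + 6\right) \left(-4\right) = 3 + 12 \left(-4\right) = 3 - 48 = -45$)
$I{\left(Y,K \right)} = 8$ ($I{\left(Y,K \right)} = 2 \cdot 4 = 8$)
$l{\left(u,f \right)} = -5 + \frac{u}{2}$
$a{\left(W \right)} = \left(-45 + W\right)^{2}$
$I{\left(-8,-17 \right)} - a{\left(l{\left(5,-1 \right)} \right)} = 8 - \left(-45 + \left(-5 + \frac{1}{2} \cdot 5\right)\right)^{2} = 8 - \left(-45 + \left(-5 + \frac{5}{2}\right)\right)^{2} = 8 - \left(-45 - \frac{5}{2}\right)^{2} = 8 - \left(- \frac{95}{2}\right)^{2} = 8 - \frac{9025}{4} = - \frac{8993}{4}$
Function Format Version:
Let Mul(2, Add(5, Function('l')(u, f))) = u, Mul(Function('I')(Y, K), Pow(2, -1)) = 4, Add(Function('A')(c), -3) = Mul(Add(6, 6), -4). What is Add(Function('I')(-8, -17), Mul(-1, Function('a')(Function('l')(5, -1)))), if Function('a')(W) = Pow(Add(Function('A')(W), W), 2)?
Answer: Rational(-8993, 4) ≈ -2248.3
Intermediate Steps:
Function('A')(c) = -45 (Function('A')(c) = Add(3, Mul(Add(6, 6), -4)) = Add(3, Mul(12, -4)) = Add(3, -48) = -45)
Function('I')(Y, K) = 8 (Function('I')(Y, K) = Mul(2, 4) = 8)
Function('l')(u, f) = Add(-5, Mul(Rational(1, 2), u))
Function('a')(W) = Pow(Add(-45, W), 2)
Add(Function('I')(-8, -17), Mul(-1, Function('a')(Function('l')(5, -1)))) = Add(8, Mul(-1, Pow(Add(-45, Add(-5, Mul(Rational(1, 2), 5))), 2))) = Add(8, Mul(-1, Pow(Add(-45, Add(-5, Rational(5, 2))), 2))) = Add(8, Mul(-1, Pow(Add(-45, Rational(-5, 2)), 2))) = Add(8, Mul(-1, Pow(Rational(-95, 2), 2))) = Add(8, Mul(-1, Rational(9025, 4))) = Add(8, Rational(-9025, 4)) = Rational(-8993, 4)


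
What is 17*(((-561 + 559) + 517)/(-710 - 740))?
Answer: -1751/290 ≈ -6.0379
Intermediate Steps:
17*(((-561 + 559) + 517)/(-710 - 740)) = 17*((-2 + 517)/(-1450)) = 17*(515*(-1/1450)) = 17*(-103/290) = -1751/290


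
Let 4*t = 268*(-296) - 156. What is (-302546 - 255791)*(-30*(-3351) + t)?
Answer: -45034904083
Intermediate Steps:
t = -19871 (t = (268*(-296) - 156)/4 = (-79328 - 156)/4 = (¼)*(-79484) = -19871)
(-302546 - 255791)*(-30*(-3351) + t) = (-302546 - 255791)*(-30*(-3351) - 19871) = -558337*(100530 - 19871) = -558337*80659 = -45034904083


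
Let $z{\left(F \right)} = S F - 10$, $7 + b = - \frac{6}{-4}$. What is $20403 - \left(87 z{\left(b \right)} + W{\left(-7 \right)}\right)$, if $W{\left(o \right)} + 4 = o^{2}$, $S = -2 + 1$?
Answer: $\frac{41499}{2} \approx 20750.0$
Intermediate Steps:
$S = -1$
$b = - \frac{11}{2}$ ($b = -7 - \frac{6}{-4} = -7 - - \frac{3}{2} = -7 + \frac{3}{2} = - \frac{11}{2} \approx -5.5$)
$W{\left(o \right)} = -4 + o^{2}$
$z{\left(F \right)} = -10 - F$ ($z{\left(F \right)} = - F - 10 = -10 - F$)
$20403 - \left(87 z{\left(b \right)} + W{\left(-7 \right)}\right) = 20403 - \left(87 \left(-10 - - \frac{11}{2}\right) - \left(4 - \left(-7\right)^{2}\right)\right) = 20403 - \left(87 \left(-10 + \frac{11}{2}\right) + \left(-4 + 49\right)\right) = 20403 - \left(87 \left(- \frac{9}{2}\right) + 45\right) = 20403 - \left(- \frac{783}{2} + 45\right) = 20403 - - \frac{693}{2} = 20403 + \frac{693}{2} = \frac{41499}{2}$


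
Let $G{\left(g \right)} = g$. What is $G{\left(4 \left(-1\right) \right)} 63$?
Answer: $-252$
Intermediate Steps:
$G{\left(4 \left(-1\right) \right)} 63 = 4 \left(-1\right) 63 = \left(-4\right) 63 = -252$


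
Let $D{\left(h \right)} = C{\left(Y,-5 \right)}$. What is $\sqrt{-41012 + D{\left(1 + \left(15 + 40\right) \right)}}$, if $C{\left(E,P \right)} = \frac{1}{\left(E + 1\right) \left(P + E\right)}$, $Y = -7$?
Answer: $\frac{i \sqrt{5905726}}{12} \approx 202.51 i$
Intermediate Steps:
$C{\left(E,P \right)} = \frac{1}{\left(1 + E\right) \left(E + P\right)}$
$D{\left(h \right)} = \frac{1}{72}$ ($D{\left(h \right)} = \frac{1}{-7 - 5 + \left(-7\right)^{2} - -35} = \frac{1}{-7 - 5 + 49 + 35} = \frac{1}{72}$)
$\sqrt{-41012 + D{\left(1 + \left(15 + 40\right) \right)}} = \sqrt{-41012 + \frac{1}{72}} = \sqrt{- \frac{2952863}{72}} = \frac{i \sqrt{5905726}}{12}$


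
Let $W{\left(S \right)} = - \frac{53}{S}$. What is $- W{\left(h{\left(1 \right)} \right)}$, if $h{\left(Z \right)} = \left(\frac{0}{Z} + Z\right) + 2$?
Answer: $\frac{53}{3} \approx 17.667$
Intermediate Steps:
$h{\left(Z \right)} = 2 + Z$ ($h{\left(Z \right)} = \left(0 + Z\right) + 2 = Z + 2 = 2 + Z$)
$- W{\left(h{\left(1 \right)} \right)} = - \frac{-53}{2 + 1} = - \frac{-53}{3} = \left(-1\right) \left(- \frac{53}{3}\right) = \frac{53}{3}$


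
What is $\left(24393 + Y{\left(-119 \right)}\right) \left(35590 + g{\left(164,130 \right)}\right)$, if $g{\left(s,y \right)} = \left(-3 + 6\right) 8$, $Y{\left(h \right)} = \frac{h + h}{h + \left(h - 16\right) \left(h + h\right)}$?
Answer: $\frac{233688918010}{269} \approx 8.6873 \cdot 10^{8}$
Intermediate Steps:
$Y{\left(h \right)} = \frac{2 h}{h + 2 h \left(-16 + h\right)}$ ($Y{\left(h \right)} = \frac{2 h}{h + \left(-16 + h\right) 2 h} = \frac{2 h}{h + 2 h \left(-16 + h\right)}$)
$g{\left(s,y \right)} = 24$ ($g{\left(s,y \right)} = 3 \cdot 8 = 24$)
$\left(24393 + Y{\left(-119 \right)}\right) \left(35590 + g{\left(164,130 \right)}\right) = \left(24393 + \frac{2}{-31 + 2 \left(-119\right)}\right) \left(35590 + 24\right) = \left(24393 + \frac{2}{-31 - 238}\right) 35614 = \left(24393 + \frac{2}{-269}\right) 35614 = \left(24393 + 2 \left(- \frac{1}{269}\right)\right) 35614 = \left(24393 - \frac{2}{269}\right) 35614 = \frac{6561715}{269} \cdot 35614 = \frac{233688918010}{269}$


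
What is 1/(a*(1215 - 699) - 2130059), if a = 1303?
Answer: -1/1457711 ≈ -6.8601e-7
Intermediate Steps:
1/(a*(1215 - 699) - 2130059) = 1/(1303*(1215 - 699) - 2130059) = 1/(1303*516 - 2130059) = 1/(672348 - 2130059) = 1/(-1457711) = -1/1457711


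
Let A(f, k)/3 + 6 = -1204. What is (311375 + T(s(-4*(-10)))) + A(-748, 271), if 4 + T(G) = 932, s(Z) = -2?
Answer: 308673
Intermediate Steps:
T(G) = 928 (T(G) = -4 + 932 = 928)
A(f, k) = -3630 (A(f, k) = -18 + 3*(-1204) = -18 - 3612 = -3630)
(311375 + T(s(-4*(-10)))) + A(-748, 271) = (311375 + 928) - 3630 = 312303 - 3630 = 308673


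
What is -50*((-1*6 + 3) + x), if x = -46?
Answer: 2450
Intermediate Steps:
-50*((-1*6 + 3) + x) = -50*((-1*6 + 3) - 46) = -50*((-6 + 3) - 46) = -50*(-3 - 46) = -50*(-49) = 2450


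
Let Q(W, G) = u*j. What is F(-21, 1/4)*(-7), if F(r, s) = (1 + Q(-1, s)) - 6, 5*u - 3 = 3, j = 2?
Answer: 91/5 ≈ 18.200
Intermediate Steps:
u = 6/5 (u = ⅗ + (⅕)*3 = ⅗ + ⅗ = 6/5 ≈ 1.2000)
Q(W, G) = 12/5 (Q(W, G) = (6/5)*2 = 12/5)
F(r, s) = -13/5 (F(r, s) = (1 + 12/5) - 6 = 17/5 - 6 = -13/5)
F(-21, 1/4)*(-7) = -13/5*(-7) = 91/5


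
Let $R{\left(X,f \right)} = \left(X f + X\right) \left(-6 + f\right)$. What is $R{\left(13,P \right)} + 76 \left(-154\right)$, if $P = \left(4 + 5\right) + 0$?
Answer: $-11314$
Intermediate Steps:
$P = 9$ ($P = 9 + 0 = 9$)
$R{\left(X,f \right)} = \left(-6 + f\right) \left(X + X f\right)$ ($R{\left(X,f \right)} = \left(X + X f\right) \left(-6 + f\right) = \left(-6 + f\right) \left(X + X f\right)$)
$R{\left(13,P \right)} + 76 \left(-154\right) = 13 \left(-6 + 9^{2} - 45\right) + 76 \left(-154\right) = 13 \left(-6 + 81 - 45\right) - 11704 = 13 \cdot 30 - 11704 = 390 - 11704 = -11314$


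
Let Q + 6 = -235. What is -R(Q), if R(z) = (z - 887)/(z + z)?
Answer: -564/241 ≈ -2.3402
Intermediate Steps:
Q = -241 (Q = -6 - 235 = -241)
R(z) = (-887 + z)/(2*z) (R(z) = (-887 + z)/((2*z)) = (-887 + z)*(1/(2*z)) = (-887 + z)/(2*z))
-R(Q) = -(-887 - 241)/(2*(-241)) = -(-1)*(-1128)/(2*241) = -1*564/241 = -564/241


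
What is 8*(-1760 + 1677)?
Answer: -664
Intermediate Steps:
8*(-1760 + 1677) = 8*(-83) = -664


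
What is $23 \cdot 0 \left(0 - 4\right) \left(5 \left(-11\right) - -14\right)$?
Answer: $0$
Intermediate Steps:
$23 \cdot 0 \left(0 - 4\right) \left(5 \left(-11\right) - -14\right) = 23 \cdot 0 \left(-4\right) \left(-55 + 14\right) = 23 \cdot 0 \left(-41\right) = 0 \left(-41\right) = 0$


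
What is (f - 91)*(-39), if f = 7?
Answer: 3276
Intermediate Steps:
(f - 91)*(-39) = (7 - 91)*(-39) = -84*(-39) = 3276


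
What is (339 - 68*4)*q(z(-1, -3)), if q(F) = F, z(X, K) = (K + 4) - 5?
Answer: -268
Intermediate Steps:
z(X, K) = -1 + K (z(X, K) = (4 + K) - 5 = -1 + K)
(339 - 68*4)*q(z(-1, -3)) = (339 - 68*4)*(-1 - 3) = (339 - 272)*(-4) = 67*(-4) = -268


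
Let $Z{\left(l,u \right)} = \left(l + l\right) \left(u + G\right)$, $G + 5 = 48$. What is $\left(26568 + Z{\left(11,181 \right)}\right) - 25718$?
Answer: $5778$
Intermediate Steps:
$G = 43$ ($G = -5 + 48 = 43$)
$Z{\left(l,u \right)} = 2 l \left(43 + u\right)$ ($Z{\left(l,u \right)} = \left(l + l\right) \left(u + 43\right) = 2 l \left(43 + u\right)$)
$\left(26568 + Z{\left(11,181 \right)}\right) - 25718 = \left(26568 + 2 \cdot 11 \left(43 + 181\right)\right) - 25718 = \left(26568 + 2 \cdot 11 \cdot 224\right) - 25718 = \left(26568 + 4928\right) - 25718 = 31496 - 25718 = 5778$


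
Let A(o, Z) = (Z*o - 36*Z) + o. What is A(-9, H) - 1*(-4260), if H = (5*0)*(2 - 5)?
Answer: 4251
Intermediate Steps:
H = 0 (H = 0*(-3) = 0)
A(o, Z) = o - 36*Z + Z*o (A(o, Z) = (-36*Z + Z*o) + o = o - 36*Z + Z*o)
A(-9, H) - 1*(-4260) = (-9 - 36*0 + 0*(-9)) - 1*(-4260) = (-9 + 0 + 0) + 4260 = -9 + 4260 = 4251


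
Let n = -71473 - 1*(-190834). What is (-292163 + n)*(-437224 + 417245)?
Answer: 3452411158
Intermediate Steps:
n = 119361 (n = -71473 + 190834 = 119361)
(-292163 + n)*(-437224 + 417245) = (-292163 + 119361)*(-437224 + 417245) = -172802*(-19979) = 3452411158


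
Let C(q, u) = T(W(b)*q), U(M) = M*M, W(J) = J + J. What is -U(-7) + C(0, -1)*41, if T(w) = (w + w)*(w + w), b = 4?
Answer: -49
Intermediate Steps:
W(J) = 2*J
U(M) = M²
T(w) = 4*w² (T(w) = (2*w)*(2*w) = 4*w²)
C(q, u) = 256*q² (C(q, u) = 4*((2*4)*q)² = 4*(8*q)² = 4*(64*q²) = 256*q²)
-U(-7) + C(0, -1)*41 = -1*(-7)² + (256*0²)*41 = -1*49 + (256*0)*41 = -49 + 0*41 = -49 + 0 = -49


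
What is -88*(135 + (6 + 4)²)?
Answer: -20680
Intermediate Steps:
-88*(135 + (6 + 4)²) = -88*(135 + 10²) = -88*(135 + 100) = -88*235 = -20680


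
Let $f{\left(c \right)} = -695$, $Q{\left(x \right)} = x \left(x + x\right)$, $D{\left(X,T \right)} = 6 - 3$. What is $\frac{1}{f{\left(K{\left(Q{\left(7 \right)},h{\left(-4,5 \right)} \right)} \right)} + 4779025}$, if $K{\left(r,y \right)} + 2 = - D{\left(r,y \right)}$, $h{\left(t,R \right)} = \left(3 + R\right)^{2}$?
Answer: $\frac{1}{4778330} \approx 2.0928 \cdot 10^{-7}$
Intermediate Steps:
$D{\left(X,T \right)} = 3$
$Q{\left(x \right)} = 2 x^{2}$ ($Q{\left(x \right)} = x 2 x = 2 x^{2}$)
$K{\left(r,y \right)} = -5$ ($K{\left(r,y \right)} = -2 - 3 = -5$)
$\frac{1}{f{\left(K{\left(Q{\left(7 \right)},h{\left(-4,5 \right)} \right)} \right)} + 4779025} = \frac{1}{-695 + 4779025} = \frac{1}{4778330}$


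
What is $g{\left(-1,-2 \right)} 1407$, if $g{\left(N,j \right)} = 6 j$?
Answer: $-16884$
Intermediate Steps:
$g{\left(-1,-2 \right)} 1407 = 6 \left(-2\right) 1407 = \left(-12\right) 1407 = -16884$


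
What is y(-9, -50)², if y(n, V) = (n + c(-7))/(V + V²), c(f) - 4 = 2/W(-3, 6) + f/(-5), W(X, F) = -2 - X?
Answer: 16/37515625 ≈ 4.2649e-7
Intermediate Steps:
c(f) = 6 - f/5 (c(f) = 4 + (2/(-2 - 1*(-3)) + f/(-5)) = 4 + (2/(-2 + 3) + f*(-⅕)) = 4 + (2/1 - f/5) = 4 + (2*1 - f/5) = 4 + (2 - f/5) = 6 - f/5)
y(n, V) = (37/5 + n)/(V + V²) (y(n, V) = (n + (6 - ⅕*(-7)))/(V + V²) = (n + (6 + 7/5))/(V + V²) = (n + 37/5)/(V + V²) = (37/5 + n)/(V + V²))
y(-9, -50)² = ((37/5 - 9)/((-50)*(1 - 50)))² = (-1/50*(-8/5)/(-49))² = (-1/50*(-1/49)*(-8/5))² = (-4/6125)² = 16/37515625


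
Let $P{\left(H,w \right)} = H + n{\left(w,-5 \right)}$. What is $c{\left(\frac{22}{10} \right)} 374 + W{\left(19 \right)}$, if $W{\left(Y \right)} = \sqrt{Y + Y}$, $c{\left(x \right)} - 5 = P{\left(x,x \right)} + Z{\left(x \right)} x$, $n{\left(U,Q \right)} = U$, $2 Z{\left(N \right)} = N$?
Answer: $\frac{110517}{25} + \sqrt{38} \approx 4426.8$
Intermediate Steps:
$Z{\left(N \right)} = \frac{N}{2}$
$P{\left(H,w \right)} = H + w$
$c{\left(x \right)} = 5 + \frac{x^{2}}{2} + 2 x$ ($c{\left(x \right)} = 5 + \left(\left(x + x\right) + \frac{x}{2} x\right) = 5 + \left(2 x + \frac{x^{2}}{2}\right) = 5 + \left(\frac{x^{2}}{2} + 2 x\right) = 5 + \frac{x^{2}}{2} + 2 x$)
$W{\left(Y \right)} = \sqrt{2} \sqrt{Y}$ ($W{\left(Y \right)} = \sqrt{2 Y} = \sqrt{2} \sqrt{Y}$)
$c{\left(\frac{22}{10} \right)} 374 + W{\left(19 \right)} = \left(5 + \frac{\left(\frac{22}{10}\right)^{2}}{2} + 2 \cdot \frac{22}{10}\right) 374 + \sqrt{2} \sqrt{19} = \left(5 + \frac{\left(22 \cdot \frac{1}{10}\right)^{2}}{2} + 2 \cdot 22 \cdot \frac{1}{10}\right) 374 + \sqrt{38} = \left(5 + \frac{\left(\frac{11}{5}\right)^{2}}{2} + 2 \cdot \frac{11}{5}\right) 374 + \sqrt{38} = \left(5 + \frac{1}{2} \cdot \frac{121}{25} + \frac{22}{5}\right) 374 + \sqrt{38} = \left(5 + \frac{121}{50} + \frac{22}{5}\right) 374 + \sqrt{38} = \frac{591}{50} \cdot 374 + \sqrt{38} = \frac{110517}{25} + \sqrt{38}$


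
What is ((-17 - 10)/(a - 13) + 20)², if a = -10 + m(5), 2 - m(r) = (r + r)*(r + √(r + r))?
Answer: 84520249/201601 - 551580*√10/201601 ≈ 410.59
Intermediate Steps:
m(r) = 2 - 2*r*(r + √2*√r) (m(r) = 2 - (r + r)*(r + √(r + r)) = 2 - 2*r*(r + √(2*r)) = 2 - 2*r*(r + √2*√r))
a = -58 - 10*√10 (a = -10 + (2 - 2*5² - 2*√2*5^(3/2)) = -10 + (2 - 2*25 - 2*√2*5*√5) = -10 + (2 - 50 - 10*√10) = -10 + (-48 - 10*√10) = -58 - 10*√10 ≈ -89.623)
((-17 - 10)/(a - 13) + 20)² = ((-17 - 10)/((-58 - 10*√10) - 13) + 20)² = (-27/(-71 - 10*√10) + 20)² = (20 - 27/(-71 - 10*√10))²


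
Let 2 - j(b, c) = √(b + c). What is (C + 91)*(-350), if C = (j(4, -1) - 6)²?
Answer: -38500 - 2800*√3 ≈ -43350.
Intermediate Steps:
j(b, c) = 2 - √(b + c)
C = (-4 - √3)² (C = ((2 - √(4 - 1)) - 6)² = ((2 - √3) - 6)² = (-4 - √3)² ≈ 32.856)
(C + 91)*(-350) = ((4 + √3)² + 91)*(-350) = (91 + (4 + √3)²)*(-350) = -31850 - 350*(4 + √3)²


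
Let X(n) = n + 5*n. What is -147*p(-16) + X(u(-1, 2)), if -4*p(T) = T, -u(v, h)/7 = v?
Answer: -546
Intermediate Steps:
u(v, h) = -7*v
p(T) = -T/4
X(n) = 6*n
-147*p(-16) + X(u(-1, 2)) = -(-147)*(-16)/4 + 6*(-7*(-1)) = -147*4 + 6*7 = -588 + 42 = -546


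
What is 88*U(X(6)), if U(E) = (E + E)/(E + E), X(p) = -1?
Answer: 88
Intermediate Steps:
U(E) = 1 (U(E) = (2*E)/((2*E)) = (2*E)*(1/(2*E)) = 1)
88*U(X(6)) = 88*1 = 88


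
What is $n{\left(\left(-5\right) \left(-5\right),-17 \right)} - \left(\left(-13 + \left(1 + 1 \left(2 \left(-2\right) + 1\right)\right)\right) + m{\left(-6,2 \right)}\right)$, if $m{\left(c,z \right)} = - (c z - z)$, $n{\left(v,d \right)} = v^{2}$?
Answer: $626$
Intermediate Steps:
$m{\left(c,z \right)} = z - c z$ ($m{\left(c,z \right)} = - (- z + c z) = z - c z$)
$n{\left(\left(-5\right) \left(-5\right),-17 \right)} - \left(\left(-13 + \left(1 + 1 \left(2 \left(-2\right) + 1\right)\right)\right) + m{\left(-6,2 \right)}\right) = \left(\left(-5\right) \left(-5\right)\right)^{2} - \left(\left(-13 + \left(1 + 1 \left(2 \left(-2\right) + 1\right)\right)\right) + 2 \left(1 - -6\right)\right) = 25^{2} - \left(\left(-13 + \left(1 + 1 \left(-4 + 1\right)\right)\right) + 2 \left(1 + 6\right)\right) = 625 - \left(\left(-13 + \left(1 + 1 \left(-3\right)\right)\right) + 2 \cdot 7\right) = 625 - \left(\left(-13 + \left(1 - 3\right)\right) + 14\right) = 625 - \left(\left(-13 - 2\right) + 14\right) = 625 - \left(-15 + 14\right) = 625 - -1 = 625 + 1 = 626$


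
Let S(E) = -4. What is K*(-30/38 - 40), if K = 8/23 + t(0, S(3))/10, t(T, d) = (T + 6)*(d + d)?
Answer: 79360/437 ≈ 181.60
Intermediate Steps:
t(T, d) = 2*d*(6 + T) (t(T, d) = (6 + T)*(2*d) = 2*d*(6 + T))
K = -512/115 (K = 8/23 + (2*(-4)*(6 + 0))/10 = 8*(1/23) + (2*(-4)*6)*(⅒) = 8/23 - 48*⅒ = 8/23 - 24/5 = -512/115 ≈ -4.4522)
K*(-30/38 - 40) = -512*(-30/38 - 40)/115 = -512*(-30*1/38 - 40)/115 = -512*(-15/19 - 40)/115 = -512/115*(-775/19) = 79360/437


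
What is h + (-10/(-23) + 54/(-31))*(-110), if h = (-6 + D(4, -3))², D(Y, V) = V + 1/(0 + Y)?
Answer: 2513745/11408 ≈ 220.35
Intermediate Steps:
D(Y, V) = V + 1/Y
h = 1225/16 (h = (-6 + (-3 + 1/4))² = (-6 + (-3 + ¼))² = (-6 - 11/4)² = (-35/4)² = 1225/16 ≈ 76.563)
h + (-10/(-23) + 54/(-31))*(-110) = 1225/16 + (-10/(-23) + 54/(-31))*(-110) = 1225/16 + (-10*(-1/23) + 54*(-1/31))*(-110) = 1225/16 + (10/23 - 54/31)*(-110) = 1225/16 - 932/713*(-110) = 1225/16 + 102520/713 = 2513745/11408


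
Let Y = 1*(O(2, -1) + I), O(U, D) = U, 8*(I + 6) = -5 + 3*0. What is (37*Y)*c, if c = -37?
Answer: 50653/8 ≈ 6331.6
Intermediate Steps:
I = -53/8 (I = -6 + (-5 + 3*0)/8 = -6 + (-5 + 0)/8 = -6 + (⅛)*(-5) = -6 - 5/8 = -53/8 ≈ -6.6250)
Y = -37/8 (Y = 1*(2 - 53/8) = 1*(-37/8) = -37/8 ≈ -4.6250)
(37*Y)*c = (37*(-37/8))*(-37) = -1369/8*(-37) = 50653/8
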